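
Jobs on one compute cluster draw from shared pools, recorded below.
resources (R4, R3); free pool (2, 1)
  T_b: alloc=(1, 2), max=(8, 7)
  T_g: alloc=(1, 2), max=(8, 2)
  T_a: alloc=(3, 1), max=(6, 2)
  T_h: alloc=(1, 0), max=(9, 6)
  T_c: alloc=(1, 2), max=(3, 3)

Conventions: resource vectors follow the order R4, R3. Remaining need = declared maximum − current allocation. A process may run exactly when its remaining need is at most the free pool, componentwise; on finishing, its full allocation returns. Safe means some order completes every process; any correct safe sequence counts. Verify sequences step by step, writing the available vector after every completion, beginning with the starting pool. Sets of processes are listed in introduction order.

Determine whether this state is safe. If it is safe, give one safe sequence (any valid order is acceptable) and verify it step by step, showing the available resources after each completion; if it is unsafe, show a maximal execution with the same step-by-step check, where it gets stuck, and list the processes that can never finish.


The state is UNSAFE.
Key observation: the pool after T_c, T_a is (6, 4); every surviving request exceeds it in R4, so progress ends there.
The run T_c, T_a cannot be extended any further. Step-by-step check:
  pool = (2, 1)
  run T_c (needs (2, 1), free (2, 1)); after release of (1, 2) the pool is (3, 3)
  run T_a (needs (3, 1), free (3, 3)); after release of (3, 1) the pool is (6, 4)
  blocked: T_b wants (7, 5), pool (6, 4) — not enough R4 and R3
  blocked: T_g wants (7, 0), pool (6, 4) — not enough R4
  blocked: T_h wants (8, 6), pool (6, 4) — not enough R4 and R3
Never able to finish: T_b, T_g and T_h.


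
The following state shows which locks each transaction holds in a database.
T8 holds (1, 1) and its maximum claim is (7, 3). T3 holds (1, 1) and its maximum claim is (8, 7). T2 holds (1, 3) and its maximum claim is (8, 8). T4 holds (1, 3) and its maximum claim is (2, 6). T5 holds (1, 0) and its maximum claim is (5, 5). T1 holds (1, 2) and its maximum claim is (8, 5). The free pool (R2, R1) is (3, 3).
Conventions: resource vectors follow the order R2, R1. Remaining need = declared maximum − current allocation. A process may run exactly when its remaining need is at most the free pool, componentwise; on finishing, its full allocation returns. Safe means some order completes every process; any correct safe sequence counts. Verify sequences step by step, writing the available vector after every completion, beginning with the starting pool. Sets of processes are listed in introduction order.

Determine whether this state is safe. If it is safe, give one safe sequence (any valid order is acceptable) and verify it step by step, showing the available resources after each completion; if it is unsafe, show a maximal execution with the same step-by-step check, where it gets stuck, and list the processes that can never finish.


UNSAFE — no complete ordering exists.
Key observation: the pool after T4, T5 is (5, 6); every surviving request exceeds it in R2, so progress ends there.
Going as far as possible: T4, T5; after that, nothing fits. Walking it through:
  pool = (3, 3)
  run T4 (needs (1, 3), free (3, 3)); after release of (1, 3) the pool is (4, 6)
  run T5 (needs (4, 5), free (4, 6)); after release of (1, 0) the pool is (5, 6)
  blocked: T8 wants (6, 2), pool (5, 6) — not enough R2
  blocked: T3 wants (7, 6), pool (5, 6) — not enough R2
  blocked: T2 wants (7, 5), pool (5, 6) — not enough R2
  blocked: T1 wants (7, 3), pool (5, 6) — not enough R2
Permanently blocked: T8, T3, T2 and T1.


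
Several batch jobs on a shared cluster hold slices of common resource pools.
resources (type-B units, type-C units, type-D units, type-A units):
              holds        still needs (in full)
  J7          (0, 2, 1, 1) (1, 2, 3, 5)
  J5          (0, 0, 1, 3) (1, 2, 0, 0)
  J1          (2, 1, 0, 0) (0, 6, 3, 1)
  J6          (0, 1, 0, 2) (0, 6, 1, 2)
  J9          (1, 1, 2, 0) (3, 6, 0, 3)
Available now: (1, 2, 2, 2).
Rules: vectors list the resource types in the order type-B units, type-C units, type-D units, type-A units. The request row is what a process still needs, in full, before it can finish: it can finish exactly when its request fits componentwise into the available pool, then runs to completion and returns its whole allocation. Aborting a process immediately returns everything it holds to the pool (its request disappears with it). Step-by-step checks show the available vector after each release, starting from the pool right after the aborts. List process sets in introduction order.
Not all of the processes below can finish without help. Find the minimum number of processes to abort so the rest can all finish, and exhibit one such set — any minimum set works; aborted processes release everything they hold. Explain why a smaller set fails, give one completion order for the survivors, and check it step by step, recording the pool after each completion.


The answer: abort J6 and J9.
Key observation: J1 had no path to completion before; after the abort of J6 and J9 ((1, 2, 2, 2) returned), step 3 is where it fits.
No one abort is enough; case by case: J7 alone leaves J1 blocked (short on type-C units); J5 alone leaves J1 blocked (short on type-C units); J1 alone leaves J6 blocked (short on type-C units); J6 alone leaves J1 blocked (short on type-C units); J9 alone leaves J1 blocked (short on type-C units).
The survivors complete as J5, J7, J1. Check, step by step (starting from the post-abort pool):
  pool = (2, 4, 4, 4)
  run J5 (needs (1, 2, 0, 0), free (2, 4, 4, 4)); after release of (0, 0, 1, 3) the pool is (2, 4, 5, 7)
  run J7 (needs (1, 2, 3, 5), free (2, 4, 5, 7)); after release of (0, 2, 1, 1) the pool is (2, 6, 6, 8)
  run J1 (needs (0, 6, 3, 1), free (2, 6, 6, 8)); after release of (2, 1, 0, 0) the pool is (4, 7, 6, 8)


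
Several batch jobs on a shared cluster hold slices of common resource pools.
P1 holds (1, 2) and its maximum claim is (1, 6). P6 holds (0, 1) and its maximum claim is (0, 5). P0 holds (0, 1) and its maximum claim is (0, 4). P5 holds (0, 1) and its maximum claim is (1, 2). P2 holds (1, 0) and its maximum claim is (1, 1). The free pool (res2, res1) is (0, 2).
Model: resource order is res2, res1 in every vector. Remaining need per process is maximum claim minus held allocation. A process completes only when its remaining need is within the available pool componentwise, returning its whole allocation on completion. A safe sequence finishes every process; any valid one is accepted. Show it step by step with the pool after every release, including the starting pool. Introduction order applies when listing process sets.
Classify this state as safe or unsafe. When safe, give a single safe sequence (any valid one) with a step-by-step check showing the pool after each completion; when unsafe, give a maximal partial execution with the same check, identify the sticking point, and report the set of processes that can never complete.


SAFE. One safe sequence: P2, P5, P0, P1, P6.
Key observation: at P5 the run first touches a limit — (1, 1) against (1, 2), exact on a resource it actually requests.
Check, step by step:
  pool = (0, 2)
  run P2 (needs (0, 1), free (0, 2)); after release of (1, 0) the pool is (1, 2)
  run P5 (needs (1, 1), free (1, 2)); after release of (0, 1) the pool is (1, 3)
  run P0 (needs (0, 3), free (1, 3)); after release of (0, 1) the pool is (1, 4)
  run P1 (needs (0, 4), free (1, 4)); after release of (1, 2) the pool is (2, 6)
  run P6 (needs (0, 4), free (2, 6)); after release of (0, 1) the pool is (2, 7)


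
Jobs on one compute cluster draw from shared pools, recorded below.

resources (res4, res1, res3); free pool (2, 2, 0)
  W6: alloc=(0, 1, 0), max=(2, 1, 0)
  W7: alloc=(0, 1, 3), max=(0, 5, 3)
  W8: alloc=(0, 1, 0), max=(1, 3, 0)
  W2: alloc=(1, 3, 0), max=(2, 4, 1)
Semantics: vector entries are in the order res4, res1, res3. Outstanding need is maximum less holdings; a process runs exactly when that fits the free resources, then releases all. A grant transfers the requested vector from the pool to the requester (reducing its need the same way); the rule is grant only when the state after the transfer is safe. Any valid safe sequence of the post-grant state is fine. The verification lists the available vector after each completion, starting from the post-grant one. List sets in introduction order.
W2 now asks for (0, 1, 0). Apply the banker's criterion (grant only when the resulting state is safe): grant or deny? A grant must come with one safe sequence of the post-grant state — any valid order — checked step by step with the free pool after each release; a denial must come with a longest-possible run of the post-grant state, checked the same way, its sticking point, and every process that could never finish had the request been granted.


DENY — the pretend-granted state is unsafe.
Key observation: after W6, W8 the pool peaks at (2, 3, 0), and each blocked process is short somewhere: W7 on res1; W2 on res3.
On the post-grant state, W6, W8 is a maximal run — nothing extends it. Step-by-step check:
  pool = (2, 1, 0)
  run W6 (needs (2, 0, 0), free (2, 1, 0)); after release of (0, 1, 0) the pool is (2, 2, 0)
  run W8 (needs (1, 2, 0), free (2, 2, 0)); after release of (0, 1, 0) the pool is (2, 3, 0)
  W7 cannot run: need (0, 4, 0) vs free (2, 3, 0) (insufficient res1)
  W2 cannot run: need (1, 0, 1) vs free (2, 3, 0) (insufficient res3)
Had the request been granted, W7 and W2 could never finish.


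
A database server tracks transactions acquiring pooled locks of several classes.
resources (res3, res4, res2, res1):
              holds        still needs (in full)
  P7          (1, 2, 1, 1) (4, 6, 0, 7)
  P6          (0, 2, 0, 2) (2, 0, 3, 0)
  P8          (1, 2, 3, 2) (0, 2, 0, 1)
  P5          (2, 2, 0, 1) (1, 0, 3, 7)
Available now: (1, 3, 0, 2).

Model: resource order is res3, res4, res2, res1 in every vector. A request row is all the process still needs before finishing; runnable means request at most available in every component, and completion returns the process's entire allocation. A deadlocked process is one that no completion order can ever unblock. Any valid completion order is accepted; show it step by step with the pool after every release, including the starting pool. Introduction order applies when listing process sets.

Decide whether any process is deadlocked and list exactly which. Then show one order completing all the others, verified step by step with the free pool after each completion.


Deadlocked set: P7 and P5.
Key observation: after P8, P6 complete, (2, 7, 3, 6) is the best the pool ever gets, yet each leftover process wants more res1.
The rest can finish in the order P8, P6. Step-by-step check:
  pool = (1, 3, 0, 2)
  P8: need (0, 2, 0, 1) fits (1, 3, 0, 2); releases (1, 2, 3, 2), pool now (2, 5, 3, 4)
  P6: need (2, 0, 3, 0) fits (2, 5, 3, 4); releases (0, 2, 0, 2), pool now (2, 7, 3, 6)
The stuck group stays short no matter what:
  P7 still needs (4, 6, 0, 7) but only (2, 7, 3, 6) is free — short on res3 and res1
  P5 still needs (1, 0, 3, 7) but only (2, 7, 3, 6) is free — short on res1


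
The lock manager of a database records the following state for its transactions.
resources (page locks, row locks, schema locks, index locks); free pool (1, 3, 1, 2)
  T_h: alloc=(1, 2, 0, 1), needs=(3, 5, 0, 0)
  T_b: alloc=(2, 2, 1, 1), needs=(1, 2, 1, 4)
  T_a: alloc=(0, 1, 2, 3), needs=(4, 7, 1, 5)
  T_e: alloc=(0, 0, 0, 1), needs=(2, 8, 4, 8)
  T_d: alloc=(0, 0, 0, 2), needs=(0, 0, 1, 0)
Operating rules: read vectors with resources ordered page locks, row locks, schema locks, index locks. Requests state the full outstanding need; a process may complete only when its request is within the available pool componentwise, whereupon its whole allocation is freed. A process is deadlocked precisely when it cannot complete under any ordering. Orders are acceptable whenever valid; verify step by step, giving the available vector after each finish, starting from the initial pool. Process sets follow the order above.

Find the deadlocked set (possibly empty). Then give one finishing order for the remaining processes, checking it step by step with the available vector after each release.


Nothing here is deadlocked.
Key observation: there is always a runnable process — T_d first — so the state unwinds completely.
The rest can finish in the order T_d, T_b, T_h, T_a, T_e. Step-by-step check:
  pool = (1, 3, 1, 2)
  T_d: need (0, 0, 1, 0) fits (1, 3, 1, 2); releases (0, 0, 0, 2), pool now (1, 3, 1, 4)
  T_b: need (1, 2, 1, 4) fits (1, 3, 1, 4); releases (2, 2, 1, 1), pool now (3, 5, 2, 5)
  T_h: need (3, 5, 0, 0) fits (3, 5, 2, 5); releases (1, 2, 0, 1), pool now (4, 7, 2, 6)
  T_a: need (4, 7, 1, 5) fits (4, 7, 2, 6); releases (0, 1, 2, 3), pool now (4, 8, 4, 9)
  T_e: need (2, 8, 4, 8) fits (4, 8, 4, 9); releases (0, 0, 0, 1), pool now (4, 8, 4, 10)


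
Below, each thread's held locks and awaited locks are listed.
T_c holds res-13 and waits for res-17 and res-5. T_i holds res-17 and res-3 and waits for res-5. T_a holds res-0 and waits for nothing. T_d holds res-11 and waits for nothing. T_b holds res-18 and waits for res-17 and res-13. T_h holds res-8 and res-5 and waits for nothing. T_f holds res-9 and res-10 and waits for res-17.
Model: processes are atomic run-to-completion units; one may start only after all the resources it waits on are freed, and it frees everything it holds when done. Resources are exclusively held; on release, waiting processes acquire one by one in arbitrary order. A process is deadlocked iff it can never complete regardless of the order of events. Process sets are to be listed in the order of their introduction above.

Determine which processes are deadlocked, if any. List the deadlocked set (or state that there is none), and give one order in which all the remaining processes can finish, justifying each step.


Nothing here is deadlocked.
Key observation: there is no circular wait here — follow any chain and it reaches a process that is free to run now.
A valid finishing order for the others: T_h, T_d, T_a, T_i, T_c, T_b, T_f.
Verifying each step:
  T_h: no waits; runs immediately, freeing res-8 and res-5
  T_d: no waits; runs immediately, freeing res-11
  T_a: no waits; runs immediately, freeing res-0
  T_i: everything it awaited (res-5) is free; runs, freeing res-17 and res-3
  T_c: everything it awaited (res-17 and res-5) is free; runs, freeing res-13
  T_b: everything it awaited (res-17 and res-13) is free; runs, freeing res-18
  T_f: everything it awaited (res-17) is free; runs, freeing res-9 and res-10


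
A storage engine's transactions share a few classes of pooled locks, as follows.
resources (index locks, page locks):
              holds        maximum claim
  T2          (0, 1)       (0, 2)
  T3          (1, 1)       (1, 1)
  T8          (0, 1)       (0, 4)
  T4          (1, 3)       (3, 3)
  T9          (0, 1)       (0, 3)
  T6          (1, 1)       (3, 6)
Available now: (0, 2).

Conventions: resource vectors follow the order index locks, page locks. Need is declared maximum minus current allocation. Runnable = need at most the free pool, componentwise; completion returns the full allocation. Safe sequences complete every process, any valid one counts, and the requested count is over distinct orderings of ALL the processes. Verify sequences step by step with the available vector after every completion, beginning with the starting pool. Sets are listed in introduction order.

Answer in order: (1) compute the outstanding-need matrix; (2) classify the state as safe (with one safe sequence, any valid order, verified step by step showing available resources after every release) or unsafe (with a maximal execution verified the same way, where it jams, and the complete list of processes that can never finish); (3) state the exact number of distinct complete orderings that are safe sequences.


(1) Outstanding need per process (order index locks, page locks):
  T2: (0, 1)
  T3: (0, 0)
  T8: (0, 3)
  T4: (2, 0)
  T9: (0, 2)
  T6: (2, 5)
(2) The state is UNSAFE.
Key observation: the wall is index locks: completing T9, T2, T3, T8 brings the pool only to (1, 6), and all the rest need more.
Going as far as possible: T9, T2, T3, T8; after that, nothing fits. Walking it through:
  pool = (0, 2)
  T9: need (0, 2) fits (0, 2); releases (0, 1), pool now (0, 3)
  T2: need (0, 1) fits (0, 3); releases (0, 1), pool now (0, 4)
  T3: need (0, 0) fits (0, 4); releases (1, 1), pool now (1, 5)
  T8: need (0, 3) fits (1, 5); releases (0, 1), pool now (1, 6)
  T4 still needs (2, 0) but only (1, 6) is free — short on index locks
  T6 still needs (2, 5) but only (1, 6) is free — short on index locks
Permanently blocked: T4 and T6.
(3) Exactly 0 of the possible complete orderings are safe sequences.


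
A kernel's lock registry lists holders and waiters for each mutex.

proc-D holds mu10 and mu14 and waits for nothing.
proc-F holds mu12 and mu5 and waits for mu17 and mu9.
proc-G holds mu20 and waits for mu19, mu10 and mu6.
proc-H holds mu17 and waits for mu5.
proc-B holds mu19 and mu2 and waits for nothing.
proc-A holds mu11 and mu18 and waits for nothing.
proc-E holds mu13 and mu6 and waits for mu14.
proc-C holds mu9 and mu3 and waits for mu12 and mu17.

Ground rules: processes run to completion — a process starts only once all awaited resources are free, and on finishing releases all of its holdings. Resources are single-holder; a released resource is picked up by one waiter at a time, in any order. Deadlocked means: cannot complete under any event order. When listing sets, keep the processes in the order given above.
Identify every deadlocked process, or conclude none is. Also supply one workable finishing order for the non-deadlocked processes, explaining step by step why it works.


Deadlocked: proc-F, proc-H and proc-C.
Key observation: the wait chain closes on itself along proc-F -> proc-H -> proc-F; proc-C is caught in further circular waits.
A valid finishing order for the others: proc-D, proc-E, proc-B, proc-G, proc-A.
Check, step by step:
  run proc-D (it waits on nothing); releases mu10 and mu14
  run proc-E (all its waits — mu14 — are resolved); releases mu13 and mu6
  run proc-B (it waits on nothing); releases mu19 and mu2
  run proc-G (all its waits — mu19, mu10 and mu6 — are resolved); releases mu20
  run proc-A (it waits on nothing); releases mu11 and mu18


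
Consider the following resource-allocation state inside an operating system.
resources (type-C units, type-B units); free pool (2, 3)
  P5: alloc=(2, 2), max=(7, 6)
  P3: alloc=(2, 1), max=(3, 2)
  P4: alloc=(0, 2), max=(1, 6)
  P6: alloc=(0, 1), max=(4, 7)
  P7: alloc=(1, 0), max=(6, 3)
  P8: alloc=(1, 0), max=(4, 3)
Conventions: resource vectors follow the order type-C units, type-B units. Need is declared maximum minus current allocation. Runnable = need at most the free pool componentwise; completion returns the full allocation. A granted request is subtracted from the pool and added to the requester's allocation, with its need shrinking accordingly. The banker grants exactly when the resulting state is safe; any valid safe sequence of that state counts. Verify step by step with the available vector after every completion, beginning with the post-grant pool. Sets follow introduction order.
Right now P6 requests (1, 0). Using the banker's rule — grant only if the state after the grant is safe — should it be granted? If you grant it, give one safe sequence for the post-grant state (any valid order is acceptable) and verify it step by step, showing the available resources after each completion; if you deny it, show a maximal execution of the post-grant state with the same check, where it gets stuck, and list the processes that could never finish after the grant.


GRANT: granting preserves safety; a valid post-grant sequence is P3, P8, P4, P6, P5, P7.
Key observation: with (1, 3) left after the transfer, P3 can run at once — the state stays safe.
Step-by-step check of the post-grant state:
  pool = (1, 3)
  P3: need (1, 1) fits (1, 3); releases (2, 1), pool now (3, 4)
  P8: need (3, 3) fits (3, 4); releases (1, 0), pool now (4, 4)
  P4: need (1, 4) fits (4, 4); releases (0, 2), pool now (4, 6)
  P6: need (3, 6) fits (4, 6); releases (1, 1), pool now (5, 7)
  P5: need (5, 4) fits (5, 7); releases (2, 2), pool now (7, 9)
  P7: need (5, 3) fits (7, 9); releases (1, 0), pool now (8, 9)


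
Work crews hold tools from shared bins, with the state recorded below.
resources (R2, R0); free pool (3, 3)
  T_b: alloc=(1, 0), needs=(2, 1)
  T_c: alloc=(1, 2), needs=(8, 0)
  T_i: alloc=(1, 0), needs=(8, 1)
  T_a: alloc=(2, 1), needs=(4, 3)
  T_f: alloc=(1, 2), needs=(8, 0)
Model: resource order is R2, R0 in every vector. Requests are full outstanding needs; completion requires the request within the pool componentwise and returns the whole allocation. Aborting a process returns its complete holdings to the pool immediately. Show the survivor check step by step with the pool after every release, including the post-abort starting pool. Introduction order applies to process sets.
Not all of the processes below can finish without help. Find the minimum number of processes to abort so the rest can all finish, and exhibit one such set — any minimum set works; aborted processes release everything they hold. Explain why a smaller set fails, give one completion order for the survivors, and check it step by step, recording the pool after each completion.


Abort T_c and T_f.
Key observation: T_i could never have finished before the abort; with (2, 4) returned by T_c and T_f, it fits at step 3.
No one abort is enough; case by case: T_b alone leaves T_c blocked (short on R2); T_c alone leaves T_i blocked (short on R2); T_i alone leaves T_c blocked (short on R2); T_a alone leaves T_c blocked (short on R2); T_f alone leaves T_c blocked (short on R2).
Survivors finish in the order: T_b, T_a, T_i. Verifying each step (pool after the aborts first):
  pool = (5, 7)
  run T_b (needs (2, 1), free (5, 7)); after release of (1, 0) the pool is (6, 7)
  run T_a (needs (4, 3), free (6, 7)); after release of (2, 1) the pool is (8, 8)
  run T_i (needs (8, 1), free (8, 8)); after release of (1, 0) the pool is (9, 8)


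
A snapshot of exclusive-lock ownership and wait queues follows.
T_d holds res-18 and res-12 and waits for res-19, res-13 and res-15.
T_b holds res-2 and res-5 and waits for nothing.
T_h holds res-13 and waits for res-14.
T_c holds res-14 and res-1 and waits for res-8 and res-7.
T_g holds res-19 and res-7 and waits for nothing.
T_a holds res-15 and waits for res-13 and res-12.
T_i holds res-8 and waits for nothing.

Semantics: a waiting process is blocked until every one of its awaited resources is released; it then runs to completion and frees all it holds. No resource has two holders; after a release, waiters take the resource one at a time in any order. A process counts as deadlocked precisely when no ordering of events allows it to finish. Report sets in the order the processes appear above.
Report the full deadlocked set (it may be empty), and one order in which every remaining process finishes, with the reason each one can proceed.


Deadlocked: T_d and T_a.
Key observation: the cycle T_d -> T_a -> T_d can never break — each member waits on the next; no other process is dragged down with it.
The rest can finish in the order T_b, T_i, T_g, T_c, T_h.
Check, step by step:
  run T_b (it waits on nothing); releases res-2 and res-5
  run T_i (it waits on nothing); releases res-8
  run T_g (it waits on nothing); releases res-19 and res-7
  T_c waits on res-8 and res-7 — all released -> runs and releases res-14 and res-1
  T_h waits on res-14 — all released -> runs and releases res-13


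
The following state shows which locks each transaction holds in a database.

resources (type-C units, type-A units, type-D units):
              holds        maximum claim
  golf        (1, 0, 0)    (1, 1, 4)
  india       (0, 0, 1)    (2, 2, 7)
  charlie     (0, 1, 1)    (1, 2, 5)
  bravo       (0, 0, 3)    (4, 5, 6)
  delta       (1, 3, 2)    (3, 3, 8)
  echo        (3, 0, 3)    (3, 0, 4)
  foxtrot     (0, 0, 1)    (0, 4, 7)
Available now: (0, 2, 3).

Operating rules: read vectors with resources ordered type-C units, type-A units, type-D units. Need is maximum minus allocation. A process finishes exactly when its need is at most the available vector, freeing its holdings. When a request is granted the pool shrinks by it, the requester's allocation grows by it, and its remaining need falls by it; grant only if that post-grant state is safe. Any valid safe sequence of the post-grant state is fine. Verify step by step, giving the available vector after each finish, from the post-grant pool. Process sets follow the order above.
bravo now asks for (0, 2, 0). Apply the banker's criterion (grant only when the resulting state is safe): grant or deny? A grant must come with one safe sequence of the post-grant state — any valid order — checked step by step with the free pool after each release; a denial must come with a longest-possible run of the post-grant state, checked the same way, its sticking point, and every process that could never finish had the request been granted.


GRANT — the state after the grant stays safe, e.g. via echo, delta, india, charlie, golf, foxtrot, bravo.
Key observation: after the grant the pool drops to (0, 0, 3), which still lets echo finish first and unwind the rest.
Check on the post-grant state, step by step:
  pool = (0, 0, 3)
  run echo (needs (0, 0, 1), free (0, 0, 3)); after release of (3, 0, 3) the pool is (3, 0, 6)
  run delta (needs (2, 0, 6), free (3, 0, 6)); after release of (1, 3, 2) the pool is (4, 3, 8)
  run india (needs (2, 2, 6), free (4, 3, 8)); after release of (0, 0, 1) the pool is (4, 3, 9)
  run charlie (needs (1, 1, 4), free (4, 3, 9)); after release of (0, 1, 1) the pool is (4, 4, 10)
  run golf (needs (0, 1, 4), free (4, 4, 10)); after release of (1, 0, 0) the pool is (5, 4, 10)
  run foxtrot (needs (0, 4, 6), free (5, 4, 10)); after release of (0, 0, 1) the pool is (5, 4, 11)
  run bravo (needs (4, 3, 3), free (5, 4, 11)); after release of (0, 2, 3) the pool is (5, 6, 14)


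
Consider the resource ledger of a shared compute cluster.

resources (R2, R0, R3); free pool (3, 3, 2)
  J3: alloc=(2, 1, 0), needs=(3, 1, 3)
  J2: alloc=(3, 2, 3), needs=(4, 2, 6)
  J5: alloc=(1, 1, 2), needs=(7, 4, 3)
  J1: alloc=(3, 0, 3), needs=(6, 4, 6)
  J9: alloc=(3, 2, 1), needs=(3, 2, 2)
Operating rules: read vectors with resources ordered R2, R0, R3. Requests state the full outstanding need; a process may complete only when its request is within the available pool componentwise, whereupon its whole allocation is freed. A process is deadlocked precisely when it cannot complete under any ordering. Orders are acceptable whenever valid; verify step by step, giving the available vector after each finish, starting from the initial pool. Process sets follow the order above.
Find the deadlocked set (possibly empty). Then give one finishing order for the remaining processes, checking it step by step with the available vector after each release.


Deadlocked set: J2 and J1.
Key observation: the pool after J9, J3, J5 is (9, 7, 5); every surviving request exceeds it in R3, so progress ends there.
One completion order for the rest: J9, J3, J5. Check, step by step:
  pool = (3, 3, 2)
  J9: need (3, 2, 2) fits (3, 3, 2); releases (3, 2, 1), pool now (6, 5, 3)
  J3: need (3, 1, 3) fits (6, 5, 3); releases (2, 1, 0), pool now (8, 6, 3)
  J5: need (7, 4, 3) fits (8, 6, 3); releases (1, 1, 2), pool now (9, 7, 5)
The stuck group stays short no matter what:
  J2 cannot run: need (4, 2, 6) vs free (9, 7, 5) (insufficient R3)
  J1 cannot run: need (6, 4, 6) vs free (9, 7, 5) (insufficient R3)


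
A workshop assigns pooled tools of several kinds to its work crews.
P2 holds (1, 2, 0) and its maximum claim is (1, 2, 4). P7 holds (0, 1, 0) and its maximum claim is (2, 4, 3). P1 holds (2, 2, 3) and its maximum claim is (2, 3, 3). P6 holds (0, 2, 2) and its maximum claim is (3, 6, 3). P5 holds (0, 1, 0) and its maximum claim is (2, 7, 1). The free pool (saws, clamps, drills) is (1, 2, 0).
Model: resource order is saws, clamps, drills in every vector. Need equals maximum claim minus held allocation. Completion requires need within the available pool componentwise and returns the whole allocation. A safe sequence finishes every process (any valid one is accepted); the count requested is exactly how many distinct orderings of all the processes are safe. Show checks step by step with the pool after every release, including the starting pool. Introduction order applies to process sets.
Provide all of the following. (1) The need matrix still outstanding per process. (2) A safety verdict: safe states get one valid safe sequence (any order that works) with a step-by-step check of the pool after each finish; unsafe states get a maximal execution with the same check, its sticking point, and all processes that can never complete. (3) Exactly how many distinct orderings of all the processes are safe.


(1) Outstanding need per process (order saws, clamps, drills):
  P2: (0, 0, 4)
  P7: (2, 3, 3)
  P1: (0, 1, 0)
  P6: (3, 4, 1)
  P5: (2, 6, 1)
(2) SAFE, for example via the order P1, P6, P7, P2, P5.
Key observation: P6 marks the first exact bind of the order: its need (3, 4, 1) fits the free (3, 4, 3) with zero slack on a requested resource.
Check, step by step:
  pool = (1, 2, 0)
  run P1 (needs (0, 1, 0), free (1, 2, 0)); after release of (2, 2, 3) the pool is (3, 4, 3)
  run P6 (needs (3, 4, 1), free (3, 4, 3)); after release of (0, 2, 2) the pool is (3, 6, 5)
  run P7 (needs (2, 3, 3), free (3, 6, 5)); after release of (0, 1, 0) the pool is (3, 7, 5)
  run P2 (needs (0, 0, 4), free (3, 7, 5)); after release of (1, 2, 0) the pool is (4, 9, 5)
  run P5 (needs (2, 6, 1), free (4, 9, 5)); after release of (0, 1, 0) the pool is (4, 10, 5)
(3) Precisely 8 of the possible complete orderings are safe sequences.


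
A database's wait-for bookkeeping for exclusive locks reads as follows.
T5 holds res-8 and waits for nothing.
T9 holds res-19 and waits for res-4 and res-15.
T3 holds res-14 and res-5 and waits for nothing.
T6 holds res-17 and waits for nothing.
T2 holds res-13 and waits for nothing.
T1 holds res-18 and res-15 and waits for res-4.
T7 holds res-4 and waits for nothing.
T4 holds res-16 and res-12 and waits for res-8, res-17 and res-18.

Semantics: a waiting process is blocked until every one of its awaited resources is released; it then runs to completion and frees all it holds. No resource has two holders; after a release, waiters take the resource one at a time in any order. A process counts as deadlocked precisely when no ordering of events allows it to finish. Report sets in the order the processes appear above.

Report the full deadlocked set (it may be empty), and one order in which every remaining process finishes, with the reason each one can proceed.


Nothing here is deadlocked.
Key observation: there is no circular wait here — follow any chain and it reaches a process that is free to run now.
A valid finishing order for the others: T3, T6, T5, T7, T1, T4, T2, T9.
Step-by-step check:
  run T3 (it waits on nothing); releases res-14 and res-5
  run T6 (it waits on nothing); releases res-17
  run T5 (it waits on nothing); releases res-8
  run T7 (it waits on nothing); releases res-4
  run T1 (all its waits — res-4 — are resolved); releases res-18 and res-15
  run T4 (all its waits — res-8, res-17 and res-18 — are resolved); releases res-16 and res-12
  run T2 (it waits on nothing); releases res-13
  run T9 (all its waits — res-4 and res-15 — are resolved); releases res-19


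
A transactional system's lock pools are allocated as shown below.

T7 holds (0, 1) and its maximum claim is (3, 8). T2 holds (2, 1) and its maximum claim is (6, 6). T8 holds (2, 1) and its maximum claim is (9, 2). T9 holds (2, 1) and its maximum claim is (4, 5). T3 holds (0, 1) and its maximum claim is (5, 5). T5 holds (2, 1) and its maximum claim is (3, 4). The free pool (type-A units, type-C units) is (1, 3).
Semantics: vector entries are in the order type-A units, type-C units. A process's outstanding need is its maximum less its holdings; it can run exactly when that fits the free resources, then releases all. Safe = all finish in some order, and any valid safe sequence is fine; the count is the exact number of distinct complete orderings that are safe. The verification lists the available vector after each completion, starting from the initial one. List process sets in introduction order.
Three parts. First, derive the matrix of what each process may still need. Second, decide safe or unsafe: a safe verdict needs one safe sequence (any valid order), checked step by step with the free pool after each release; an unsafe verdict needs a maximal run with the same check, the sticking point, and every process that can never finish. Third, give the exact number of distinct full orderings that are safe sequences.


(1) Outstanding need per process (order type-A units, type-C units):
  T7: (3, 7)
  T2: (4, 5)
  T8: (7, 1)
  T9: (2, 4)
  T3: (5, 4)
  T5: (1, 3)
(2) The state is SAFE; one workable sequence: T5, T9, T3, T2, T7, T8.
Key observation: reading the order forward, T5 is the first process whose need (1, 3) meets the free pool (1, 3) exactly on a resource it requests.
Check, step by step:
  pool = (1, 3)
  T5 needs (1, 3) <= (1, 3) -> finishes; pool += (2, 1) = (3, 4)
  T9 needs (2, 4) <= (3, 4) -> finishes; pool += (2, 1) = (5, 5)
  T3 needs (5, 4) <= (5, 5) -> finishes; pool += (0, 1) = (5, 6)
  T2 needs (4, 5) <= (5, 6) -> finishes; pool += (2, 1) = (7, 7)
  T7 needs (3, 7) <= (7, 7) -> finishes; pool += (0, 1) = (7, 8)
  T8 needs (7, 1) <= (7, 8) -> finishes; pool += (2, 1) = (9, 9)
(3) Exactly 6 of the possible complete orderings are safe sequences.


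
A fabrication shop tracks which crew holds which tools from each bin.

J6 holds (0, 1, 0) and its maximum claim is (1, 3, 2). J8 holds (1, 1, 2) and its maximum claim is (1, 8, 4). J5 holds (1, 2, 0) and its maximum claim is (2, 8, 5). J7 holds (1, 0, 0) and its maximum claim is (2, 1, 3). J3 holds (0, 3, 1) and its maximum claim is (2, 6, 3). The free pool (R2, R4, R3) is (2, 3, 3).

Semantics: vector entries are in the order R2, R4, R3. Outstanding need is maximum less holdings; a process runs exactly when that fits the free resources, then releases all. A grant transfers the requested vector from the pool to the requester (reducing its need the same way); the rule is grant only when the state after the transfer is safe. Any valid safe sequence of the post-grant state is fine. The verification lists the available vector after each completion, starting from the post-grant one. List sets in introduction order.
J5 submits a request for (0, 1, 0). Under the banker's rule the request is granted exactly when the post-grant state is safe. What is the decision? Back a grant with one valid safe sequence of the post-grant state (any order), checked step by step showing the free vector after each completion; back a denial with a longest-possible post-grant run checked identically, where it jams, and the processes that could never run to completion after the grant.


DENY — the pretend-granted state is unsafe.
Key observation: after J6, J3, J7 the pool peaks at (3, 6, 4), and each blocked process is short somewhere: J8 on R4; J5 on R3.
Pretend the grant happened; the run J6, J3, J7 goes as far as possible. Step-by-step check:
  pool = (2, 2, 3)
  J6 needs (1, 2, 2) <= (2, 2, 3) -> finishes; pool += (0, 1, 0) = (2, 3, 3)
  J3 needs (2, 3, 2) <= (2, 3, 3) -> finishes; pool += (0, 3, 1) = (2, 6, 4)
  J7 needs (1, 1, 3) <= (2, 6, 4) -> finishes; pool += (1, 0, 0) = (3, 6, 4)
  J8 cannot run: need (0, 7, 2) vs free (3, 6, 4) (insufficient R4)
  J5 cannot run: need (1, 5, 5) vs free (3, 6, 4) (insufficient R3)
Post-grant, the permanently blocked set is J8 and J5.


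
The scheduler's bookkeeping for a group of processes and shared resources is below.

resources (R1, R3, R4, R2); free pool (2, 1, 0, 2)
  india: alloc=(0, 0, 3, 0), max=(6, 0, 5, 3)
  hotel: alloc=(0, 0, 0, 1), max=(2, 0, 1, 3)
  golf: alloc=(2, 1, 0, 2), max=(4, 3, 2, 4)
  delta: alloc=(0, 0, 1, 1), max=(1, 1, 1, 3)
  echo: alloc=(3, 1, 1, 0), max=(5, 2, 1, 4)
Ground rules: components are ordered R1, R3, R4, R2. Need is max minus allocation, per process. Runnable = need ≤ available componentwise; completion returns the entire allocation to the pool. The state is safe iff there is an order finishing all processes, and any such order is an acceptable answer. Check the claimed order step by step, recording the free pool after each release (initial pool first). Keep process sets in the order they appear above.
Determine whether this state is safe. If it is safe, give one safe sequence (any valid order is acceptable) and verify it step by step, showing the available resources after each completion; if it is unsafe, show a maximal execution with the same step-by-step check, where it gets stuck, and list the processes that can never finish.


SAFE. One safe sequence: delta, hotel, echo, golf, india.
Key observation: the order's first zero-slack moment is delta ((1, 1, 0, 2) needed, (2, 1, 0, 2) free — a requested resource with nothing to spare).
Step-by-step check:
  pool = (2, 1, 0, 2)
  delta: need (1, 1, 0, 2) fits (2, 1, 0, 2); releases (0, 0, 1, 1), pool now (2, 1, 1, 3)
  hotel: need (2, 0, 1, 2) fits (2, 1, 1, 3); releases (0, 0, 0, 1), pool now (2, 1, 1, 4)
  echo: need (2, 1, 0, 4) fits (2, 1, 1, 4); releases (3, 1, 1, 0), pool now (5, 2, 2, 4)
  golf: need (2, 2, 2, 2) fits (5, 2, 2, 4); releases (2, 1, 0, 2), pool now (7, 3, 2, 6)
  india: need (6, 0, 2, 3) fits (7, 3, 2, 6); releases (0, 0, 3, 0), pool now (7, 3, 5, 6)


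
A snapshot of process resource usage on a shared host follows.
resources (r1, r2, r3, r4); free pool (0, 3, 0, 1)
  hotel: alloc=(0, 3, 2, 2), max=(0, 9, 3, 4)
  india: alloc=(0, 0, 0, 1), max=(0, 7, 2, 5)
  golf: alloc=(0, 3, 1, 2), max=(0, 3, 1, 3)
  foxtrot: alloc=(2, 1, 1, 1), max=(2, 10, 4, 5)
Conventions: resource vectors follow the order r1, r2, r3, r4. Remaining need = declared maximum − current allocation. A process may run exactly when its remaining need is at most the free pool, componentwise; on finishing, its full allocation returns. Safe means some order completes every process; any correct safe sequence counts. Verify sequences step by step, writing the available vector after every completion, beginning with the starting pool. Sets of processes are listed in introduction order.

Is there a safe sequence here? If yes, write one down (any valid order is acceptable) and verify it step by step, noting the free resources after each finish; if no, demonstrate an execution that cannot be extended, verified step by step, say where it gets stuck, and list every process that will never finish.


The state is SAFE; one workable sequence: golf, hotel, india, foxtrot.
Key observation: the order's first zero-slack moment is golf ((0, 0, 0, 1) needed, (0, 3, 0, 1) free — a requested resource with nothing to spare).
Walking it through:
  pool = (0, 3, 0, 1)
  golf needs (0, 0, 0, 1) <= (0, 3, 0, 1) -> finishes; pool += (0, 3, 1, 2) = (0, 6, 1, 3)
  hotel needs (0, 6, 1, 2) <= (0, 6, 1, 3) -> finishes; pool += (0, 3, 2, 2) = (0, 9, 3, 5)
  india needs (0, 7, 2, 4) <= (0, 9, 3, 5) -> finishes; pool += (0, 0, 0, 1) = (0, 9, 3, 6)
  foxtrot needs (0, 9, 3, 4) <= (0, 9, 3, 6) -> finishes; pool += (2, 1, 1, 1) = (2, 10, 4, 7)


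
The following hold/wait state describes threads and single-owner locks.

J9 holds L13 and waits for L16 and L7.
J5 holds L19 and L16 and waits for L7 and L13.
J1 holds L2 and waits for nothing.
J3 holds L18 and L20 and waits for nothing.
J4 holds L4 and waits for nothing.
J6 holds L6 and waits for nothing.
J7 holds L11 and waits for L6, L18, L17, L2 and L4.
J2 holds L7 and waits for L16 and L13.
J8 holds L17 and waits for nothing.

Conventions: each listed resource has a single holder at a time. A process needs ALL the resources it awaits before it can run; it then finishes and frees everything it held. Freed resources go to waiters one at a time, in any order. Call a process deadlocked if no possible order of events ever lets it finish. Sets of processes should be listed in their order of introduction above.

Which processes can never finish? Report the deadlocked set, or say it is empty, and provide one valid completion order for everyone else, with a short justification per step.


Deadlocked set: J9, J5 and J2.
Key observation: the cycle J9 -> J5 -> J9 can never break — each member waits on the next; J2 is caught in further circular waits.
One completion order for the rest: J6, J3, J4, J1, J8, J7.
Check, step by step:
  J6 waits on nothing -> runs at once and releases L6
  J3 waits on nothing -> runs at once and releases L18 and L20
  J4 waits on nothing -> runs at once and releases L4
  J1 waits on nothing -> runs at once and releases L2
  J8 waits on nothing -> runs at once and releases L17
  J7: everything it awaited (L6, L18, L17, L2 and L4) is free; runs, freeing L11
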